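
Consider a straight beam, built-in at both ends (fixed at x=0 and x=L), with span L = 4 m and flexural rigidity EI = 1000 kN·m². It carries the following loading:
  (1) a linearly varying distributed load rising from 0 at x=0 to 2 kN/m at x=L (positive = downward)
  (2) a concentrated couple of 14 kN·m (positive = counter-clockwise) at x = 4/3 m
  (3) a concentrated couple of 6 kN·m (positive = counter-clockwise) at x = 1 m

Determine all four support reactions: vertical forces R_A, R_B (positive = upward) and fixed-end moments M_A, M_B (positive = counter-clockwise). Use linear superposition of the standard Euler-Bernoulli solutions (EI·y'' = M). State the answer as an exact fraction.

R_A = 1813/240 kN, M_A = -7/120 kN·m, R_B = -853/240 kN, M_B = 593/120 kN·m

Load 1 — triangular load w₀=2 kN/m (0→w₀ over full span):
  R_A = 3w₀L/20 = 3·2·4/20 = 6/5 kN
  M_A = w₀L²/30 = 2·4²/30 = 16/15 kN·m
  R_B = 7w₀L/20 = 7·2·4/20 = 14/5 kN
  M_B = -w₀L²/20 = -2·4²/20 = -8/5 kN·m
Load 2 — applied couple M₀=14 kN·m at a=4/3 m (b=L-a=8/3):
  R_A = 6M₀ab/L³ = 6·14·(4/3)·(8/3)/4³ = 14/3 kN
  M_A = M₀b(2a-b)/L² = 14·(8/3)·(2·(4/3)-(8/3))/4² = 0 kN·m
  R_B = -6M₀ab/L³ = -6·14·(4/3)·(8/3)/4³ = -14/3 kN
  M_B = M₀a(2b-a)/L² = 14·(4/3)·(2·(8/3)-(4/3))/4² = 14/3 kN·m
Load 3 — applied couple M₀=6 kN·m at a=1 m (b=L-a=3):
  R_A = 6M₀ab/L³ = 6·6·1·3/4³ = 27/16 kN
  M_A = M₀b(2a-b)/L² = 6·3·(2·1-3)/4² = -9/8 kN·m
  R_B = -6M₀ab/L³ = -6·6·1·3/4³ = -27/16 kN
  M_B = M₀a(2b-a)/L² = 6·1·(2·3-1)/4² = 15/8 kN·m
Superposition: R_A = 1813/240 kN, M_A = -7/120 kN·m, R_B = -853/240 kN, M_B = 593/120 kN·m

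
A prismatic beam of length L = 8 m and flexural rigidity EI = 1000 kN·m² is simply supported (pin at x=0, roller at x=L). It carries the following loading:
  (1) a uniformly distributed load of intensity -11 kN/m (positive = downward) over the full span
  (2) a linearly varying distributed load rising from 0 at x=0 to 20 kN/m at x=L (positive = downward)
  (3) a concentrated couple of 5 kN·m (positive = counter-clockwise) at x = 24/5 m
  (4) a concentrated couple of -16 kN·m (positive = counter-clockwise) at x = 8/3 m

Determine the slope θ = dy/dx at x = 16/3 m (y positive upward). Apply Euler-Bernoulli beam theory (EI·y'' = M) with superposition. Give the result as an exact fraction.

θ(16/3) = -2203/303750 rad

Load 1 — uniform load w=-11 kN/m over full span:
  θ_1 = -w(L³-6Lx²+4x³)/(24EI) = -(-11)·(8³-6·8·(16/3)²+4·(16/3)³)/(24·1000) = -1144/10125 rad
Load 2 — triangular load w₀=20 kN/m (0→w₀ over full span):
  θ_2 = -w₀(7L⁴-30L²x²+15x⁴)/(360LEI) = -20·(7·8⁴-30·8²·(16/3)²+15·(16/3)⁴)/(360·8·1000) = 2912/30375 rad
Load 3 — applied couple M₀=5 kN·m at a=24/5 m (b=L-a=16/5):
  θ_3 = (M₀x²/(2L)-M₀(x-a)+C₁)/EI  [x>a] with C₁=M₀(3b²-L²)/(6L)=-52/15 = (5·(16/3)²/(2·8)-5·((16/3)-(24/5))+(-52/15))/1000 = 31/11250 rad
Load 4 — applied couple M₀=-16 kN·m at a=8/3 m (b=L-a=16/3):
  θ_4 = (M₀x²/(2L)-M₀(x-a)+C₁)/EI  [x>a] with C₁=M₀(3b²-L²)/(6L)=-64/9 = ((-16)·(16/3)²/(2·8)-(-16)·((16/3)-(8/3))+(-64/9))/1000 = 8/1125 rad
Superposition: θ = Σ θ_i = -2203/303750 rad ≈ -0.007253 rad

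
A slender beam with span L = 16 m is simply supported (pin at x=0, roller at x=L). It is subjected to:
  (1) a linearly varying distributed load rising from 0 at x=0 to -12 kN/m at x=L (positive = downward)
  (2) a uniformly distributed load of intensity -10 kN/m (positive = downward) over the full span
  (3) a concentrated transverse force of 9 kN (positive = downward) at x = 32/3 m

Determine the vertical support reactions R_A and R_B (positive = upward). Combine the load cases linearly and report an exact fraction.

Load 1 — triangular load w₀=-12 kN/m (0→w₀ over full span):
  R_A = w₀L/6 = (-12)·16/6 = -32 kN
  R_B = w₀L/3 = (-12)·16/3 = -64 kN
Load 2 — uniform load w=-10 kN/m over full span:
  R_A = wL/2 = (-10)·16/2 = -80 kN
  R_B = wL/2 = (-10)·16/2 = -80 kN
Load 3 — point force P=9 kN at a=32/3 m (b=L-a=16/3):
  R_A = Pb/L = 9·(16/3)/16 = 3 kN
  R_B = Pa/L = 9·(32/3)/16 = 6 kN
Superposition: R_A = -109 kN, R_B = -138 kN

R_A = -109 kN, R_B = -138 kN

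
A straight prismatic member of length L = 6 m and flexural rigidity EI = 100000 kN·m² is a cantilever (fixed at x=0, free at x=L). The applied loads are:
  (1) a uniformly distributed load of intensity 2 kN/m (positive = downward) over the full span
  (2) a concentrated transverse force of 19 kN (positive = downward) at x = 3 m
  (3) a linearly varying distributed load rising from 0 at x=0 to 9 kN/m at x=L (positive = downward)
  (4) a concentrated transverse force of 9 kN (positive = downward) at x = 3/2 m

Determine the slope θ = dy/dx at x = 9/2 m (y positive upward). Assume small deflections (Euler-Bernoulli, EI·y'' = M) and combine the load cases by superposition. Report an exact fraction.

Load 1 — uniform load w=2 kN/m over full span:
  θ_1 = -wx(x²-3Lx+3L²)/(6EI) = -2·(9/2)·((9/2)²-3·6·(9/2)+3·6²)/(6·100000) = -567/800000 rad
Load 2 — point force P=19 kN at a=3 m (b=L-a=3):
  θ_2 = -Pa²/(2EI)  [x>a] = -19·3²/(2·100000) = -171/200000 rad
Load 3 — triangular load w₀=9 kN/m (0→w₀ over full span):
  θ_3 = (w₀Lx²/4-w₀L²x/3-w₀x⁴/(24L))/EI = (9·6·(9/2)²/4-9·6²·(9/2)/3-9·(9/2)⁴/(24·6))/100000 = -60993/25600000 rad
Load 4 — point force P=9 kN at a=3/2 m (b=L-a=9/2):
  θ_4 = -Pa²/(2EI)  [x>a] = -9·(3/2)²/(2·100000) = -81/800000 rad
Superposition: θ = Σ θ_i = -103617/25600000 rad ≈ -0.004048 rad

θ(9/2) = -103617/25600000 rad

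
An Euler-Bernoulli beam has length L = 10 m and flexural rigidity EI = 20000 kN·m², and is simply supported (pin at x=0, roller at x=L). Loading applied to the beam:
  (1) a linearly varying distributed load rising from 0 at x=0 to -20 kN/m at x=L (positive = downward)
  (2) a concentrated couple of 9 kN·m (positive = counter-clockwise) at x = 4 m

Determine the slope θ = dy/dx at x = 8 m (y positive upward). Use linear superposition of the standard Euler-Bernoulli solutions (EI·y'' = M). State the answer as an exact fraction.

θ(8) = -1541/90000 rad

Load 1 — triangular load w₀=-20 kN/m (0→w₀ over full span):
  θ_1 = -w₀(7L⁴-30L²x²+15x⁴)/(360LEI) = -(-20)·(7·10⁴-30·10²·8²+15·8⁴)/(360·10·20000) = -757/45000 rad
Load 2 — applied couple M₀=9 kN·m at a=4 m (b=L-a=6):
  θ_2 = (M₀x²/(2L)-M₀(x-a)+C₁)/EI  [x>a] with C₁=M₀(3b²-L²)/(6L)=6/5 = (9·8²/(2·10)-9·(8-4)+(6/5))/20000 = -3/10000 rad
Superposition: θ = Σ θ_i = -1541/90000 rad ≈ -0.017122 rad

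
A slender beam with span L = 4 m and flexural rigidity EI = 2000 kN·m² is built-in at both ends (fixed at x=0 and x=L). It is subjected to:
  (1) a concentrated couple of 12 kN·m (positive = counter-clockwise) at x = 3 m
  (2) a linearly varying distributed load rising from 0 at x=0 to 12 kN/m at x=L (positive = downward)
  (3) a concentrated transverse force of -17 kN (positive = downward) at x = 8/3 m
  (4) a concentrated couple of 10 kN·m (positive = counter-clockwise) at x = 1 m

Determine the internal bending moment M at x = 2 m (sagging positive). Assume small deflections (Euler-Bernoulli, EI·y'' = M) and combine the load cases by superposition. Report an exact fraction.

M(2) = 13/18 kN·m

Load 1 — applied couple M₀=12 kN·m at a=3 m (b=L-a=1):
  M_1 = R_Ax - M_A  [x≤a] with R_A=27/8, M_A=15/4 = (27/8)·2 - (15/4) = 3 kN·m
Load 2 — triangular load w₀=12 kN/m (0→w₀ over full span):
  M_2 = 3w₀Lx/20 - w₀L²/30 - w₀x³/(6L) = 3·12·4·2/20 - 12·4²/30 - 12·2³/(6·4) = 4 kN·m
Load 3 — point force P=-17 kN at a=8/3 m (b=L-a=4/3):
  M_3 = Pb²(3a+b)x/L³ - Pab²/L²  [x≤a] = (-17)·(4/3)²·(3·(8/3)+(4/3))·2/4³ - (-17)·(8/3)·(4/3)²/4² = -34/9 kN·m
Load 4 — applied couple M₀=10 kN·m at a=1 m (b=L-a=3):
  M_4 = R_Ax - M_A - M₀  [x>a] with R_A=45/16, M_A=-15/8 = (45/16)·2 - (-15/8) - 10 = -5/2 kN·m
Superposition: M = Σ M_i = 13/18 kN·m ≈ 0.722222 kN·m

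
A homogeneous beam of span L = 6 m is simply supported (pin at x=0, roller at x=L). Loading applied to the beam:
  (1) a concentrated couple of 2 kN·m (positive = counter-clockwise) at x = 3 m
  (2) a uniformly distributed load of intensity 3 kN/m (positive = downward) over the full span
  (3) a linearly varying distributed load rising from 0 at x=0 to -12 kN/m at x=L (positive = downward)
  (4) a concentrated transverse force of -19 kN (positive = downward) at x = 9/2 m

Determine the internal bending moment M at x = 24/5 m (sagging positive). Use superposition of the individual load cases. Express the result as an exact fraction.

M(24/5) = -7399/250 kN·m

Load 1 — applied couple M₀=2 kN·m at a=3 m (b=L-a=3):
  M_1 = M₀x/L - M₀  [x>a] = 2·(24/5)/6 - 2 = -2/5 kN·m
Load 2 — uniform load w=3 kN/m over full span:
  M_2 = wx(L-x)/2 = 3·(24/5)·(6-(24/5))/2 = 216/25 kN·m
Load 3 — triangular load w₀=-12 kN/m (0→w₀ over full span):
  M_3 = w₀Lx/6 - w₀x³/(6L) = (-12)·6·(24/5)/6 - (-12)·(24/5)³/(6·6) = -2592/125 kN·m
Load 4 — point force P=-19 kN at a=9/2 m (b=L-a=3/2):
  M_4 = Pa(L-x)/L  [x>a] = (-19)·(9/2)·(6-(24/5))/6 = -171/10 kN·m
Superposition: M = Σ M_i = -7399/250 kN·m ≈ -29.596000 kN·m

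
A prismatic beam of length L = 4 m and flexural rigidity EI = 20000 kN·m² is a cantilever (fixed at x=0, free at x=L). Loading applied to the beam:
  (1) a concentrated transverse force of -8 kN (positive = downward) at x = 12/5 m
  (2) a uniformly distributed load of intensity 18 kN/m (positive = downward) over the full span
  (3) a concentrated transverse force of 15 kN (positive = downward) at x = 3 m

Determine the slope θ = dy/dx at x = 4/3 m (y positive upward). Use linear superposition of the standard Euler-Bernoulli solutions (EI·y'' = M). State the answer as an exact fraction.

θ(4/3) = -1837/225000 rad

Load 1 — point force P=-8 kN at a=12/5 m (b=L-a=8/5):
  θ_1 = -Px(2a-x)/(2EI)  [x≤a] = -(-8)·(4/3)·(2·(12/5)-(4/3))/(2·20000) = 26/28125 rad
Load 2 — uniform load w=18 kN/m over full span:
  θ_2 = -wx(x²-3Lx+3L²)/(6EI) = -18·(4/3)·((4/3)²-3·4·(4/3)+3·4²)/(6·20000) = -38/5625 rad
Load 3 — point force P=15 kN at a=3 m (b=L-a=1):
  θ_3 = -Px(2a-x)/(2EI)  [x≤a] = -15·(4/3)·(2·3-(4/3))/(2·20000) = -7/3000 rad
Superposition: θ = Σ θ_i = -1837/225000 rad ≈ -0.008164 rad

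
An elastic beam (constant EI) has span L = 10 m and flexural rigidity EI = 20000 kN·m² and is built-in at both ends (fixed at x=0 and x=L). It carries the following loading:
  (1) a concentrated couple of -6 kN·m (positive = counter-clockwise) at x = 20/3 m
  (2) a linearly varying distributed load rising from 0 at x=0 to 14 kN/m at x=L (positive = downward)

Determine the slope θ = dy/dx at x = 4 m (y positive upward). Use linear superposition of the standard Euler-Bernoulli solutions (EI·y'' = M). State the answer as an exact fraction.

Load 1 — applied couple M₀=-6 kN·m at a=20/3 m (b=L-a=10/3):
  θ_1 = (R_Ax²/2 - M_Ax)/EI  [x≤a] with R_A=-4/5, M_A=-2 = ((-4/5)·4²/2 - (-2)·4)/20000 = 1/12500 rad
Load 2 — triangular load w₀=14 kN/m (0→w₀ over full span):
  θ_2 = -w₀(2x(L-x)(L-2x)(x+2L)+x²(L-x)²)/(120LEI) = -14·(2·4·(10-4)·(10-2·4)·(4+2·10)+4²·(10-4)²)/(120·10·20000) = -21/12500 rad
Superposition: θ = Σ θ_i = -1/625 rad ≈ -0.001600 rad

θ(4) = -1/625 rad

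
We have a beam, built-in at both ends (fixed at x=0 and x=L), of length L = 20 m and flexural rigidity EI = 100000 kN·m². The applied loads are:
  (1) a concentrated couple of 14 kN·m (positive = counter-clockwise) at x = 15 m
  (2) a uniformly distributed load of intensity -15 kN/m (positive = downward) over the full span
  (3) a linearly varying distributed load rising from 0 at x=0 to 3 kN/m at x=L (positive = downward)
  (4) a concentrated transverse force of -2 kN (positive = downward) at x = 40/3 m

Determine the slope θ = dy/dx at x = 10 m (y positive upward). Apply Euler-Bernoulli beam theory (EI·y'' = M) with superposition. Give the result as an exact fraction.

Load 1 — applied couple M₀=14 kN·m at a=15 m (b=L-a=5):
  θ_1 = (R_Ax²/2 - M_Ax)/EI  [x≤a] with R_A=63/80, M_A=35/8 = ((63/80)·10²/2 - (35/8)·10)/100000 = -7/160000 rad
Load 2 — uniform load w=-15 kN/m over full span:
  θ_2 = -wx(L-x)(L-2x)/(12EI) = -(-15)·10·(20-10)·(20-2·10)/(12·100000) = 0 rad
Load 3 — triangular load w₀=3 kN/m (0→w₀ over full span):
  θ_3 = -w₀(2x(L-x)(L-2x)(x+2L)+x²(L-x)²)/(120LEI) = -3·(2·10·(20-10)·(20-2·10)·(10+2·20)+10²·(20-10)²)/(120·20·100000) = -1/8000 rad
Load 4 — point force P=-2 kN at a=40/3 m (b=L-a=20/3):
  θ_4 = -Pb²x(2aL-(3a+b)x)/(2L³EI)  [x≤a] = -(-2)·(20/3)²·10·(2·(40/3)·20-(3·(40/3)+(20/3))·10)/(2·20³·100000) = 1/27000 rad
Superposition: θ = Σ θ_i = -569/4320000 rad ≈ -0.000132 rad

θ(10) = -569/4320000 rad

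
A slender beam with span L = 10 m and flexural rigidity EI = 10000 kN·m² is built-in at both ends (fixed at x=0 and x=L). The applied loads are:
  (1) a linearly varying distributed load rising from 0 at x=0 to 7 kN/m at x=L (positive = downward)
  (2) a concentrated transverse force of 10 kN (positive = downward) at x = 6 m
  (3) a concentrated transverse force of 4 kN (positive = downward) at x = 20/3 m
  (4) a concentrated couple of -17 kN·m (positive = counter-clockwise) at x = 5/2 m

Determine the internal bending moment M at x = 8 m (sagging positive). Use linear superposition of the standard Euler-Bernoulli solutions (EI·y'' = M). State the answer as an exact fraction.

Load 1 — triangular load w₀=7 kN/m (0→w₀ over full span):
  M_1 = 3w₀Lx/20 - w₀L²/30 - w₀x³/(6L) = 3·7·10·8/20 - 7·10²/30 - 7·8³/(6·10) = 14/15 kN·m
Load 2 — point force P=10 kN at a=6 m (b=L-a=4):
  M_2 = Pa²(a+3b)(L-x)/L³ - Pa²b/L²  [x>a] = 10·6²·(6+3·4)·(10-8)/10³ - 10·6²·4/10² = -36/25 kN·m
Load 3 — point force P=4 kN at a=20/3 m (b=L-a=10/3):
  M_3 = Pa²(a+3b)(L-x)/L³ - Pa²b/L²  [x>a] = 4·(20/3)²·((20/3)+3·(10/3))·(10-8)/10³ - 4·(20/3)²·(10/3)/10² = 0 kN·m
Load 4 — applied couple M₀=-17 kN·m at a=5/2 m (b=L-a=15/2):
  M_4 = R_Ax - M_A - M₀  [x>a] with R_A=-153/80, M_A=51/16 = (-153/80)·8 - (51/16) - (-17) = -119/80 kN·m
Superposition: M = Σ M_i = -2393/1200 kN·m ≈ -1.994167 kN·m

M(8) = -2393/1200 kN·m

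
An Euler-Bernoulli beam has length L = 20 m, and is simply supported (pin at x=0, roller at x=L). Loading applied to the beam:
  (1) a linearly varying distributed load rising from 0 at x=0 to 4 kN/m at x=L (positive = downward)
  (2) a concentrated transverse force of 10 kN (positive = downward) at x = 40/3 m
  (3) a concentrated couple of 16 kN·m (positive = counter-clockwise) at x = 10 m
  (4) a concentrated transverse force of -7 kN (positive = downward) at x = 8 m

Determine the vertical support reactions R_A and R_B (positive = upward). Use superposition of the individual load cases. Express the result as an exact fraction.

Load 1 — triangular load w₀=4 kN/m (0→w₀ over full span):
  R_A = w₀L/6 = 4·20/6 = 40/3 kN
  R_B = w₀L/3 = 4·20/3 = 80/3 kN
Load 2 — point force P=10 kN at a=40/3 m (b=L-a=20/3):
  R_A = Pb/L = 10·(20/3)/20 = 10/3 kN
  R_B = Pa/L = 10·(40/3)/20 = 20/3 kN
Load 3 — applied couple M₀=16 kN·m at a=10 m (b=L-a=10):
  R_A = M₀/L = 16/20 = 4/5 kN
  R_B = -M₀/L = -16/20 = -4/5 kN
Load 4 — point force P=-7 kN at a=8 m (b=L-a=12):
  R_A = Pb/L = (-7)·12/20 = -21/5 kN
  R_B = Pa/L = (-7)·8/20 = -14/5 kN
Superposition: R_A = 199/15 kN, R_B = 446/15 kN

R_A = 199/15 kN, R_B = 446/15 kN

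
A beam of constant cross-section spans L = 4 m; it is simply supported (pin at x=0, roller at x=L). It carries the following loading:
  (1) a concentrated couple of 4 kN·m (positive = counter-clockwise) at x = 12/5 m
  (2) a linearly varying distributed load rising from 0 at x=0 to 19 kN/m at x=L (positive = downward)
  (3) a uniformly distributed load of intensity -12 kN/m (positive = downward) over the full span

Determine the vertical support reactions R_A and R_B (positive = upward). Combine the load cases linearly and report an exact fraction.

Load 1 — applied couple M₀=4 kN·m at a=12/5 m (b=L-a=8/5):
  R_A = M₀/L = 4/4 = 1 kN
  R_B = -M₀/L = -4/4 = -1 kN
Load 2 — triangular load w₀=19 kN/m (0→w₀ over full span):
  R_A = w₀L/6 = 19·4/6 = 38/3 kN
  R_B = w₀L/3 = 19·4/3 = 76/3 kN
Load 3 — uniform load w=-12 kN/m over full span:
  R_A = wL/2 = (-12)·4/2 = -24 kN
  R_B = wL/2 = (-12)·4/2 = -24 kN
Superposition: R_A = -31/3 kN, R_B = 1/3 kN

R_A = -31/3 kN, R_B = 1/3 kN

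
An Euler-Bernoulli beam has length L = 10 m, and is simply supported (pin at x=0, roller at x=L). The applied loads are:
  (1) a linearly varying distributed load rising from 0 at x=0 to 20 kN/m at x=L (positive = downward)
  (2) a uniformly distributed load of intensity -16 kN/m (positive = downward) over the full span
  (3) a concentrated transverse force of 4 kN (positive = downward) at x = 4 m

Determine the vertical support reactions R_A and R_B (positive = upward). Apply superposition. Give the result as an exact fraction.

Load 1 — triangular load w₀=20 kN/m (0→w₀ over full span):
  R_A = w₀L/6 = 20·10/6 = 100/3 kN
  R_B = w₀L/3 = 20·10/3 = 200/3 kN
Load 2 — uniform load w=-16 kN/m over full span:
  R_A = wL/2 = (-16)·10/2 = -80 kN
  R_B = wL/2 = (-16)·10/2 = -80 kN
Load 3 — point force P=4 kN at a=4 m (b=L-a=6):
  R_A = Pb/L = 4·6/10 = 12/5 kN
  R_B = Pa/L = 4·4/10 = 8/5 kN
Superposition: R_A = -664/15 kN, R_B = -176/15 kN

R_A = -664/15 kN, R_B = -176/15 kN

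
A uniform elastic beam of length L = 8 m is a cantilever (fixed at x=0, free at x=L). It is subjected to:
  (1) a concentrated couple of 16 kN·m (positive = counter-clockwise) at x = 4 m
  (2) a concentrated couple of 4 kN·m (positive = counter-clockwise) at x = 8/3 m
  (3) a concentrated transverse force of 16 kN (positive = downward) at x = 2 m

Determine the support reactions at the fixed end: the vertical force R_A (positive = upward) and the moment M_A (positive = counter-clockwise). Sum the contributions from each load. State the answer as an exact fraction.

Load 1 — applied couple M₀=16 kN·m at a=4 m (b=L-a=4):
  R_A = 0 kN
  M_A = -M₀ = -16 kN·m
Load 2 — applied couple M₀=4 kN·m at a=8/3 m (b=L-a=16/3):
  R_A = 0 kN
  M_A = -M₀ = -4 kN·m
Load 3 — point force P=16 kN at a=2 m (b=L-a=6):
  R_A = P = 16 kN
  M_A = Pa = 16·2 = 32 kN·m
Superposition: R_A = 16 kN, M_A = 12 kN·m

R_A = 16 kN, M_A = 12 kN·m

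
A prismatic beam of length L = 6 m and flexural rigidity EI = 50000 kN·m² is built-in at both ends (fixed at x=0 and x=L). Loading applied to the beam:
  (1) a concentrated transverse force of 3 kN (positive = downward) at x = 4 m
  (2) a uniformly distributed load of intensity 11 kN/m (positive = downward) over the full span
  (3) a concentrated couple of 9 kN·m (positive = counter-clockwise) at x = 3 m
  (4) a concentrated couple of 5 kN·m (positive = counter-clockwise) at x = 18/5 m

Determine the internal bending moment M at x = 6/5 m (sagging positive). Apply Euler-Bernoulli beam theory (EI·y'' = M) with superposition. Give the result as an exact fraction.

M(6/5) = -143/100 kN·m

Load 1 — point force P=3 kN at a=4 m (b=L-a=2):
  M_1 = Pb²(3a+b)x/L³ - Pab²/L²  [x≤a] = 3·2²·(3·4+2)·(6/5)/6³ - 3·4·2²/6² = -2/5 kN·m
Load 2 — uniform load w=11 kN/m over full span:
  M_2 = wLx/2 - wL²/12 - wx²/2 = 11·6·(6/5)/2 - 11·6²/12 - 11·(6/5)²/2 = -33/25 kN·m
Load 3 — applied couple M₀=9 kN·m at a=3 m (b=L-a=3):
  M_3 = R_Ax - M_A  [x≤a] with R_A=9/4, M_A=9/4 = (9/4)·(6/5) - (9/4) = 9/20 kN·m
Load 4 — applied couple M₀=5 kN·m at a=18/5 m (b=L-a=12/5):
  M_4 = R_Ax - M_A  [x≤a] with R_A=6/5, M_A=8/5 = (6/5)·(6/5) - (8/5) = -4/25 kN·m
Superposition: M = Σ M_i = -143/100 kN·m ≈ -1.430000 kN·m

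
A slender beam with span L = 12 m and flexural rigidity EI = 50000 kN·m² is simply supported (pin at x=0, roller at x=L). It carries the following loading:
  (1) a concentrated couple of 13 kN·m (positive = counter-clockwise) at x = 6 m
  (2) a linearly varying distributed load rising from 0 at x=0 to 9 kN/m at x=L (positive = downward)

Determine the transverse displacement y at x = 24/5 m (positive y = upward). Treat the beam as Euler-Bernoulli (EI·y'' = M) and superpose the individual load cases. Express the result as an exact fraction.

y(24/5) = -4480083/195312500 m

Load 1 — applied couple M₀=13 kN·m at a=6 m (b=L-a=6):
  y_1 = (M₀x³/(6L)+C₁x)/EI  [x≤a] with C₁=M₀(3b²-L²)/(6L)=-13/2 = (13·(24/5)³/(6·12)+(-13/2)·(24/5))/50000 = -351/1562500 m
Load 2 — triangular load w₀=9 kN/m (0→w₀ over full span):
  y_2 = -w₀x(7L⁴-10L²x²+3x⁴)/(360LEI) = -9·(24/5)·(7·12⁴-10·12²·(24/5)²+3·(24/5)⁴)/(360·12·50000) = -1109052/48828125 m
Superposition: y = Σ y_i = -4480083/195312500 m ≈ -0.022938 m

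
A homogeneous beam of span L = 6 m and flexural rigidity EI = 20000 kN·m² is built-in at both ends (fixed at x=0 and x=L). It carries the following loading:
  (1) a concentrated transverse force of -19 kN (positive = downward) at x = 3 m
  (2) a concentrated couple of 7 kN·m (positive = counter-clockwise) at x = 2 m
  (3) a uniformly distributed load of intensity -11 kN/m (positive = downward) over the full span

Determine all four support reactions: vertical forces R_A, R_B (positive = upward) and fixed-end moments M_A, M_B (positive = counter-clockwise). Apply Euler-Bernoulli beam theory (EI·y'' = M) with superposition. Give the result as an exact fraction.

Load 1 — point force P=-19 kN at a=3 m (b=L-a=3):
  R_A = Pb²(3a+b)/L³ = (-19)·3²·(3·3+3)/6³ = -19/2 kN
  M_A = Pab²/L² = (-19)·3·3²/6² = -57/4 kN·m
  R_B = Pa²(a+3b)/L³ = (-19)·3²·(3+3·3)/6³ = -19/2 kN
  M_B = -Pa²b/L² = -(-19)·3²·3/6² = 57/4 kN·m
Load 2 — applied couple M₀=7 kN·m at a=2 m (b=L-a=4):
  R_A = 6M₀ab/L³ = 6·7·2·4/6³ = 14/9 kN
  M_A = M₀b(2a-b)/L² = 7·4·(2·2-4)/6² = 0 kN·m
  R_B = -6M₀ab/L³ = -6·7·2·4/6³ = -14/9 kN
  M_B = M₀a(2b-a)/L² = 7·2·(2·4-2)/6² = 7/3 kN·m
Load 3 — uniform load w=-11 kN/m over full span:
  R_A = wL/2 = (-11)·6/2 = -33 kN
  M_A = wL²/12 = (-11)·6²/12 = -33 kN·m
  R_B = wL/2 = (-11)·6/2 = -33 kN
  M_B = -wL²/12 = -(-11)·6²/12 = 33 kN·m
Superposition: R_A = -737/18 kN, M_A = -189/4 kN·m, R_B = -793/18 kN, M_B = 595/12 kN·m

R_A = -737/18 kN, M_A = -189/4 kN·m, R_B = -793/18 kN, M_B = 595/12 kN·m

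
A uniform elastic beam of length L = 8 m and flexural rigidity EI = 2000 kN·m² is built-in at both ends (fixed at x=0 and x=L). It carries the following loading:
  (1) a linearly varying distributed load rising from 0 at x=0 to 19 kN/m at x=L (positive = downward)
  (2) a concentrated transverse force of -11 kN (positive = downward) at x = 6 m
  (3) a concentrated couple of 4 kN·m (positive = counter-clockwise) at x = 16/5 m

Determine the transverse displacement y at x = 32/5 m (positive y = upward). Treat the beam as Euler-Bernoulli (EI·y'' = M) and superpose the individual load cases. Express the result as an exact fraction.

Load 1 — triangular load w₀=19 kN/m (0→w₀ over full span):
  y_1 = -w₀x²(L-x)²(x+2L)/(120LEI) = -19·(32/5)²·(8-(32/5))²·((32/5)+2·8)/(120·8·2000) = -136192/5859375 m
Load 2 — point force P=-11 kN at a=6 m (b=L-a=2):
  y_2 = -Pa²(L-x)²(3bL-(3b+a)(L-x))/(6L³EI)  [x>a] = -(-11)·6²·(8-(32/5))²·(3·2·8-(3·2+6)·(8-(32/5)))/(6·8³·2000) = 297/62500 m
Load 3 — applied couple M₀=4 kN·m at a=16/5 m (b=L-a=24/5):
  y_3 = (R_Ax³/6 - M_Ax²/2 - M₀(x-a)²/2)/EI  [x>a] with R_A=18/25, M_A=12/25 = ((18/25)·(32/5)³/6 - (12/25)·(32/5)²/2 - 4·((32/5)-(16/5))²/2)/2000 = 224/390625 m
Superposition: y = Σ y_i = -419953/23437500 m ≈ -0.017918 m

y(32/5) = -419953/23437500 m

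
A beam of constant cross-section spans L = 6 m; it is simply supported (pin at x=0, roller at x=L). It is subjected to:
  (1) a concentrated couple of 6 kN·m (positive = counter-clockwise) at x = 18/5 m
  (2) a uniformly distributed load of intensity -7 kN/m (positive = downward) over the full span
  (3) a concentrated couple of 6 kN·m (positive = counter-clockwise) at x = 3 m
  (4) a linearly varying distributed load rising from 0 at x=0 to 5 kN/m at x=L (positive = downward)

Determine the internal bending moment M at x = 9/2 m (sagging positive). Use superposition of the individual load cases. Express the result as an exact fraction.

Load 1 — applied couple M₀=6 kN·m at a=18/5 m (b=L-a=12/5):
  M_1 = M₀x/L - M₀  [x>a] = 6·(9/2)/6 - 6 = -3/2 kN·m
Load 2 — uniform load w=-7 kN/m over full span:
  M_2 = wx(L-x)/2 = (-7)·(9/2)·(6-(9/2))/2 = -189/8 kN·m
Load 3 — applied couple M₀=6 kN·m at a=3 m (b=L-a=3):
  M_3 = M₀x/L - M₀  [x>a] = 6·(9/2)/6 - 6 = -3/2 kN·m
Load 4 — triangular load w₀=5 kN/m (0→w₀ over full span):
  M_4 = w₀Lx/6 - w₀x³/(6L) = 5·6·(9/2)/6 - 5·(9/2)³/(6·6) = 315/32 kN·m
Superposition: M = Σ M_i = -537/32 kN·m ≈ -16.781250 kN·m

M(9/2) = -537/32 kN·m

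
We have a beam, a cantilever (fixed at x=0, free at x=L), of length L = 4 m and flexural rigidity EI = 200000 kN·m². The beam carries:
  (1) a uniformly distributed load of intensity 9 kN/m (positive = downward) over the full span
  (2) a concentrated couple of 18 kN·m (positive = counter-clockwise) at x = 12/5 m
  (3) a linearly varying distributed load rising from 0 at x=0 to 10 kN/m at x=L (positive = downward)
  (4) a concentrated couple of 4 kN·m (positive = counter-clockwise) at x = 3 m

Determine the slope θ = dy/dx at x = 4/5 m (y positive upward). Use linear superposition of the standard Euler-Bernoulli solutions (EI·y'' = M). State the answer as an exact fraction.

Load 1 — uniform load w=9 kN/m over full span:
  θ_1 = -wx(x²-3Lx+3L²)/(6EI) = -9·(4/5)·((4/5)²-3·4·(4/5)+3·4²)/(6·200000) = -183/781250 rad
Load 2 — applied couple M₀=18 kN·m at a=12/5 m (b=L-a=8/5):
  θ_2 = M₀x/EI  [x≤a] = 18·(4/5)/200000 = 9/125000 rad
Load 3 — triangular load w₀=10 kN/m (0→w₀ over full span):
  θ_3 = (w₀Lx²/4-w₀L²x/3-w₀x⁴/(24L))/EI = (10·4·(4/5)²/4-10·4²·(4/5)/3-10·(4/5)⁴/(24·4))/200000 = -851/4687500 rad
Load 4 — applied couple M₀=4 kN·m at a=3 m (b=L-a=1):
  θ_4 = M₀x/EI  [x≤a] = 4·(4/5)/200000 = 1/62500 rad
Superposition: θ = Σ θ_i = -3073/9375000 rad ≈ -0.000328 rad

θ(4/5) = -3073/9375000 rad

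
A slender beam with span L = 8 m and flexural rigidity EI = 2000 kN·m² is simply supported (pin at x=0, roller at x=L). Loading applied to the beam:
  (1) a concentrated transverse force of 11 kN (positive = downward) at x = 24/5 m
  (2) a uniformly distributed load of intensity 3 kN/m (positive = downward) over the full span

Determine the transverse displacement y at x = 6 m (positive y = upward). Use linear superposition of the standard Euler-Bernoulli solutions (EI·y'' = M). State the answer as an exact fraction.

Load 1 — point force P=11 kN at a=24/5 m (b=L-a=16/5):
  y_1 = -Pa(L-x)(2Lx-a²-x²)/(6LEI)  [x>a] = -11·(24/5)·(8-6)·(2·8·6-(24/5)²-6²)/(6·8·2000) = -2541/62500 m
Load 2 — uniform load w=3 kN/m over full span:
  y_2 = -wx(L³-2Lx²+x³)/(24EI) = -3·6·(8³-2·8·6²+6³)/(24·2000) = -57/1000 m
Superposition: y = Σ y_i = -12207/125000 m ≈ -0.097656 m

y(6) = -12207/125000 m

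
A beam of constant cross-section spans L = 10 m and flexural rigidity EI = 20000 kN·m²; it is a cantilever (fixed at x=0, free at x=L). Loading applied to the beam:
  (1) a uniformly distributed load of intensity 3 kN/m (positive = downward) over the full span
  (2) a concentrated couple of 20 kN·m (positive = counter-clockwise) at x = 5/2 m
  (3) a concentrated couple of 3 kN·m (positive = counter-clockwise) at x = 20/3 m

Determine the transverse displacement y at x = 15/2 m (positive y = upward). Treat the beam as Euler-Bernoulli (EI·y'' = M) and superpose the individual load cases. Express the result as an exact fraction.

Load 1 — uniform load w=3 kN/m over full span:
  y_1 = -wx²(x²-4Lx+6L²)/(24EI) = -3·(15/2)²·((15/2)²-4·10·(15/2)+6·10²)/(24·20000) = -513/4096 m
Load 2 — applied couple M₀=20 kN·m at a=5/2 m (b=L-a=15/2):
  y_2 = M₀a(2x-a)/(2EI)  [x>a] = 20·(5/2)·(2·(15/2)-(5/2))/(2·20000) = 1/64 m
Load 3 — applied couple M₀=3 kN·m at a=20/3 m (b=L-a=10/3):
  y_3 = M₀a(2x-a)/(2EI)  [x>a] = 3·(20/3)·(2·(15/2)-(20/3))/(2·20000) = 1/240 m
Superposition: y = Σ y_i = -6479/61440 m ≈ -0.105452 m

y(15/2) = -6479/61440 m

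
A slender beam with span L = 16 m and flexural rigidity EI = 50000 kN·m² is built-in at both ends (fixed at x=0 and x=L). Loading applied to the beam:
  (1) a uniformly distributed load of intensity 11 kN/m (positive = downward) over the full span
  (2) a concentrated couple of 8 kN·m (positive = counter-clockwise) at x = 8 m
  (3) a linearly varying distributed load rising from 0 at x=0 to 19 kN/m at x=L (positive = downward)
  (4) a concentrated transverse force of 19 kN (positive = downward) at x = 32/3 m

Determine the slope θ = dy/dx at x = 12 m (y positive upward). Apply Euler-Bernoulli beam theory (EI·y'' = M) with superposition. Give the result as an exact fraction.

Load 1 — uniform load w=11 kN/m over full span:
  θ_1 = -wx(L-x)(L-2x)/(12EI) = -11·12·(16-12)·(16-2·12)/(12·50000) = 22/3125 rad
Load 2 — applied couple M₀=8 kN·m at a=8 m (b=L-a=8):
  θ_2 = (R_Ax²/2 - M_Ax - M₀(x-a))/EI  [x>a] with R_A=3/4, M_A=2 = ((3/4)·12²/2 - 2·12 - 8·(12-8))/50000 = -1/25000 rad
Load 3 — triangular load w₀=19 kN/m (0→w₀ over full span):
  θ_3 = -w₀(2x(L-x)(L-2x)(x+2L)+x²(L-x)²)/(120LEI) = -19·(2·12·(16-12)·(16-2·12)·(12+2·16)+12²·(16-12)²)/(120·16·50000) = 779/125000 rad
Load 4 — point force P=19 kN at a=32/3 m (b=L-a=16/3):
  θ_4 = Pa²(L-x)(2bL-(3b+a)(L-x))/(2L³EI)  [x>a] = 19·(32/3)²·(16-12)·(2·(16/3)·16-(3·(16/3)+(32/3))·(16-12))/(2·16³·50000) = 38/28125 rad
Superposition: θ = Σ θ_i = 8203/562500 rad ≈ 0.014583 rad

θ(12) = 8203/562500 rad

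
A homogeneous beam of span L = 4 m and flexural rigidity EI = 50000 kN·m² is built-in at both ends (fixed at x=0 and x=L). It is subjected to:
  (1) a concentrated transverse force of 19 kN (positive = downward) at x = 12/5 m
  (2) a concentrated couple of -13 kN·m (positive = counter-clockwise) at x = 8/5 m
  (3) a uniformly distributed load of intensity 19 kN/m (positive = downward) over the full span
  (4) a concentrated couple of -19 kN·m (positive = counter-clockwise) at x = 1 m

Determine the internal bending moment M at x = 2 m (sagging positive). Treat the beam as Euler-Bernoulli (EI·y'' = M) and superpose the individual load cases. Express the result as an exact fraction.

M(2) = 8609/300 kN·m

Load 1 — point force P=19 kN at a=12/5 m (b=L-a=8/5):
  M_1 = Pb²(3a+b)x/L³ - Pab²/L²  [x≤a] = 19·(8/5)²·(3·(12/5)+(8/5))·2/4³ - 19·(12/5)·(8/5)²/4² = 152/25 kN·m
Load 2 — applied couple M₀=-13 kN·m at a=8/5 m (b=L-a=12/5):
  M_2 = R_Ax - M_A - M₀  [x>a] with R_A=-117/25, M_A=-39/25 = (-117/25)·2 - (-39/25) - (-13) = 26/5 kN·m
Load 3 — uniform load w=19 kN/m over full span:
  M_3 = wLx/2 - wL²/12 - wx²/2 = 19·4·2/2 - 19·4²/12 - 19·2²/2 = 38/3 kN·m
Load 4 — applied couple M₀=-19 kN·m at a=1 m (b=L-a=3):
  M_4 = R_Ax - M_A - M₀  [x>a] with R_A=-171/32, M_A=57/16 = (-171/32)·2 - (57/16) - (-19) = 19/4 kN·m
Superposition: M = Σ M_i = 8609/300 kN·m ≈ 28.696667 kN·m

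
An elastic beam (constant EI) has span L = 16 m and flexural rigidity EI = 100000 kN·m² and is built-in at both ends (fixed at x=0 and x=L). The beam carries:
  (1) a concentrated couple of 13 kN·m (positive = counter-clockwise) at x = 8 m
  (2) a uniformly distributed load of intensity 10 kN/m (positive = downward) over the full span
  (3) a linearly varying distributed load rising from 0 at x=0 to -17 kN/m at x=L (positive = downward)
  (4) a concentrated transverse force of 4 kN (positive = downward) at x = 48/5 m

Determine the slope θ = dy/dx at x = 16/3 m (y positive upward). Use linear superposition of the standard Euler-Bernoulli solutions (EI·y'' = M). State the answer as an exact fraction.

θ(16/3) = -34496/94921875 rad

Load 1 — applied couple M₀=13 kN·m at a=8 m (b=L-a=8):
  θ_1 = (R_Ax²/2 - M_Ax)/EI  [x≤a] with R_A=39/32, M_A=13/4 = ((39/32)·(16/3)²/2 - (13/4)·(16/3))/100000 = 0 rad
Load 2 — uniform load w=10 kN/m over full span:
  θ_2 = -wx(L-x)(L-2x)/(12EI) = -10·(16/3)·(16-(16/3))·(16-2·(16/3))/(12·100000) = -128/50625 rad
Load 3 — triangular load w₀=-17 kN/m (0→w₀ over full span):
  θ_3 = -w₀(2x(L-x)(L-2x)(x+2L)+x²(L-x)²)/(120LEI) = -(-17)·(2·(16/3)·(16-(16/3))·(16-2·(16/3))·((16/3)+2·16)+(16/3)²·(16-(16/3))²)/(120·16·100000) = 8704/3796875 rad
Load 4 — point force P=4 kN at a=48/5 m (b=L-a=32/5):
  θ_4 = -Pb²x(2aL-(3a+b)x)/(2L³EI)  [x≤a] = -4·(32/5)²·(16/3)·(2·(48/5)·16-(3·(48/5)+(32/5))·(16/3))/(2·16³·100000) = -448/3515625 rad
Superposition: θ = Σ θ_i = -34496/94921875 rad ≈ -0.000363 rad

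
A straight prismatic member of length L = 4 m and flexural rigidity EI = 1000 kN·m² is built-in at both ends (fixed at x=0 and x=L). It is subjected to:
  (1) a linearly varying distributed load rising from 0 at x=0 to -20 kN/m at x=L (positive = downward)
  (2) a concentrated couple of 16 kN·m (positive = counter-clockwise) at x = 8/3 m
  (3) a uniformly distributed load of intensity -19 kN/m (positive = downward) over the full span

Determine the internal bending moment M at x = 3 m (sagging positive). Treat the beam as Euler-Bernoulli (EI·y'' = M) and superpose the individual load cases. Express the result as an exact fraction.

M(3) = -34/3 kN·m

Load 1 — triangular load w₀=-20 kN/m (0→w₀ over full span):
  M_1 = 3w₀Lx/20 - w₀L²/30 - w₀x³/(6L) = 3·(-20)·4·3/20 - (-20)·4²/30 - (-20)·3³/(6·4) = -17/6 kN·m
Load 2 — applied couple M₀=16 kN·m at a=8/3 m (b=L-a=4/3):
  M_2 = R_Ax - M_A - M₀  [x>a] with R_A=16/3, M_A=16/3 = (16/3)·3 - (16/3) - 16 = -16/3 kN·m
Load 3 — uniform load w=-19 kN/m over full span:
  M_3 = wLx/2 - wL²/12 - wx²/2 = (-19)·4·3/2 - (-19)·4²/12 - (-19)·3²/2 = -19/6 kN·m
Superposition: M = Σ M_i = -34/3 kN·m ≈ -11.333333 kN·m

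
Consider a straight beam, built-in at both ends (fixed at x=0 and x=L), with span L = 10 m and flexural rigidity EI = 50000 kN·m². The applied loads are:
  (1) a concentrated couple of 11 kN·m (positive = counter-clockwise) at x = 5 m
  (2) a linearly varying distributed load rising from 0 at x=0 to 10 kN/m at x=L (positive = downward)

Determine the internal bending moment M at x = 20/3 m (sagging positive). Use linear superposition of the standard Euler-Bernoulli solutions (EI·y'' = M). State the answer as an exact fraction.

M(20/3) = 4709/324 kN·m

Load 1 — applied couple M₀=11 kN·m at a=5 m (b=L-a=5):
  M_1 = R_Ax - M_A - M₀  [x>a] with R_A=33/20, M_A=11/4 = (33/20)·(20/3) - (11/4) - 11 = -11/4 kN·m
Load 2 — triangular load w₀=10 kN/m (0→w₀ over full span):
  M_2 = 3w₀Lx/20 - w₀L²/30 - w₀x³/(6L) = 3·10·10·(20/3)/20 - 10·10²/30 - 10·(20/3)³/(6·10) = 1400/81 kN·m
Superposition: M = Σ M_i = 4709/324 kN·m ≈ 14.533951 kN·m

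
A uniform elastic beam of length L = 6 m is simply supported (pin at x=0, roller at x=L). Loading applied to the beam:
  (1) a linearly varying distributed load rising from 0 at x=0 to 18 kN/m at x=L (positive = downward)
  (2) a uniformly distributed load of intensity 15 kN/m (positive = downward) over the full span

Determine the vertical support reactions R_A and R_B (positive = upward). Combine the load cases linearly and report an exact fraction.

Load 1 — triangular load w₀=18 kN/m (0→w₀ over full span):
  R_A = w₀L/6 = 18·6/6 = 18 kN
  R_B = w₀L/3 = 18·6/3 = 36 kN
Load 2 — uniform load w=15 kN/m over full span:
  R_A = wL/2 = 15·6/2 = 45 kN
  R_B = wL/2 = 15·6/2 = 45 kN
Superposition: R_A = 63 kN, R_B = 81 kN

R_A = 63 kN, R_B = 81 kN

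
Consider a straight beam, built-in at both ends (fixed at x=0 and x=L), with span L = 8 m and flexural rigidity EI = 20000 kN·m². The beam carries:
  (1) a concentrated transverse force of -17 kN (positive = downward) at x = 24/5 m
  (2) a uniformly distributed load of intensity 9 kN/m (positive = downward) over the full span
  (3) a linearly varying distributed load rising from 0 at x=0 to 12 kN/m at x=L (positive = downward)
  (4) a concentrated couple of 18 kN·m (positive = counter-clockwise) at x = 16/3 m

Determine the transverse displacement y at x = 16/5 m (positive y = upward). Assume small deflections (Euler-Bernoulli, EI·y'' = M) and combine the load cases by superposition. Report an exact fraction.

y(16/5) = -183496/29296875 m

Load 1 — point force P=-17 kN at a=24/5 m (b=L-a=16/5):
  y_1 = -Pb²x²(3aL-(3a+b)x)/(6L³EI)  [x≤a] = -(-17)·(16/5)²·(16/5)²·(3·(24/5)·8-(3·(24/5)+(16/5))·(16/5))/(6·8³·20000) = 50048/29296875 m
Load 2 — uniform load w=9 kN/m over full span:
  y_2 = -wx²(L-x)²/(24EI) = -9·(16/5)²·(8-(16/5))²/(24·20000) = -1728/390625 m
Load 3 — triangular load w₀=12 kN/m (0→w₀ over full span):
  y_3 = -w₀x²(L-x)²(x+2L)/(120LEI) = -12·(16/5)²·(8-(16/5))²·((16/5)+2·8)/(120·8·20000) = -27648/9765625 m
Load 4 — applied couple M₀=18 kN·m at a=16/3 m (b=L-a=8/3):
  y_4 = (R_Ax³/6 - M_Ax²/2)/EI  [x≤a] with R_A=3, M_A=6 = (3·(16/5)³/6 - 6·(16/5)²/2)/20000 = -56/78125 m
Superposition: y = Σ y_i = -183496/29296875 m ≈ -0.006263 m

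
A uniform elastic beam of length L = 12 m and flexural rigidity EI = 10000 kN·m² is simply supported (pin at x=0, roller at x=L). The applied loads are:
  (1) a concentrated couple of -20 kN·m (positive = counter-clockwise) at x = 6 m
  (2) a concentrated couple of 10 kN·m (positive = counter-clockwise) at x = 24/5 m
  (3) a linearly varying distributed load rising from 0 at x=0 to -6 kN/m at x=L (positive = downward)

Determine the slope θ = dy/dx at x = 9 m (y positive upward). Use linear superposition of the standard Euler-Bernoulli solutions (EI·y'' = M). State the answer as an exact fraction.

θ(9) = -12149/800000 rad

Load 1 — applied couple M₀=-20 kN·m at a=6 m (b=L-a=6):
  θ_1 = (M₀x²/(2L)-M₀(x-a)+C₁)/EI  [x>a] with C₁=M₀(3b²-L²)/(6L)=10 = ((-20)·9²/(2·12)-(-20)·(9-6)+10)/10000 = 1/4000 rad
Load 2 — applied couple M₀=10 kN·m at a=24/5 m (b=L-a=36/5):
  θ_2 = (M₀x²/(2L)-M₀(x-a)+C₁)/EI  [x>a] with C₁=M₀(3b²-L²)/(6L)=8/5 = (10·9²/(2·12)-10·(9-(24/5))+(8/5))/10000 = -133/200000 rad
Load 3 — triangular load w₀=-6 kN/m (0→w₀ over full span):
  θ_3 = -w₀(7L⁴-30L²x²+15x⁴)/(360LEI) = -(-6)·(7·12⁴-30·12²·9²+15·9⁴)/(360·12·10000) = -11817/800000 rad
Superposition: θ = Σ θ_i = -12149/800000 rad ≈ -0.015186 rad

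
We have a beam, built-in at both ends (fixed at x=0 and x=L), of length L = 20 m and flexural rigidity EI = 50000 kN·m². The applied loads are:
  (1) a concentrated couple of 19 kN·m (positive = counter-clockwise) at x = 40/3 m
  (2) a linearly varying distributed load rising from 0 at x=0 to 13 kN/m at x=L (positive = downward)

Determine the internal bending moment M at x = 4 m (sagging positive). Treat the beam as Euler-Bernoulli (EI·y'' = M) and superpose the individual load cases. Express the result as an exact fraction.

M(4) = -383/15 kN·m

Load 1 — applied couple M₀=19 kN·m at a=40/3 m (b=L-a=20/3):
  M_1 = R_Ax - M_A  [x≤a] with R_A=19/15, M_A=19/3 = (19/15)·4 - (19/3) = -19/15 kN·m
Load 2 — triangular load w₀=13 kN/m (0→w₀ over full span):
  M_2 = 3w₀Lx/20 - w₀L²/30 - w₀x³/(6L) = 3·13·20·4/20 - 13·20²/30 - 13·4³/(6·20) = -364/15 kN·m
Superposition: M = Σ M_i = -383/15 kN·m ≈ -25.533333 kN·m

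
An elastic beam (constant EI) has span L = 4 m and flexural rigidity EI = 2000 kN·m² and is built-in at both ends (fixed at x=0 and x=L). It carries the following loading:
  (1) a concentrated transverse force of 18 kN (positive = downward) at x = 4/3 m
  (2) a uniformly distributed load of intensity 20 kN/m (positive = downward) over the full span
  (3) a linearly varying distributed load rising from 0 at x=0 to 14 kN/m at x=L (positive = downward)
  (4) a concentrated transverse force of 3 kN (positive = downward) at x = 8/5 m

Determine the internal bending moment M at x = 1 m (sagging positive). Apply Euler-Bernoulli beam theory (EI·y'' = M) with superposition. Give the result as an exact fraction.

Load 1 — point force P=18 kN at a=4/3 m (b=L-a=8/3):
  M_1 = Pb²(3a+b)x/L³ - Pab²/L²  [x≤a] = 18·(8/3)²·(3·(4/3)+(8/3))·1/4³ - 18·(4/3)·(8/3)²/4² = 8/3 kN·m
Load 2 — uniform load w=20 kN/m over full span:
  M_2 = wLx/2 - wL²/12 - wx²/2 = 20·4·1/2 - 20·4²/12 - 20·1²/2 = 10/3 kN·m
Load 3 — triangular load w₀=14 kN/m (0→w₀ over full span):
  M_3 = 3w₀Lx/20 - w₀L²/30 - w₀x³/(6L) = 3·14·4·1/20 - 14·4²/30 - 14·1³/(6·4) = 7/20 kN·m
Load 4 — point force P=3 kN at a=8/5 m (b=L-a=12/5):
  M_4 = Pb²(3a+b)x/L³ - Pab²/L²  [x≤a] = 3·(12/5)²·(3·(8/5)+(12/5))·1/4³ - 3·(8/5)·(12/5)²/4² = 27/125 kN·m
Superposition: M = Σ M_i = 3283/500 kN·m ≈ 6.566000 kN·m

M(1) = 3283/500 kN·m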